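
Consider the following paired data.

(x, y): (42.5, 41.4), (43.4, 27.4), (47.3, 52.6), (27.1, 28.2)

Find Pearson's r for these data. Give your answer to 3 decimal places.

n = 4, Σx = 160.3, Σy = 149.6, Σx² = 6661.51, Σy² = 6026.72, Σxy = 6200.86
nΣxy − ΣxΣy = 24803.44 − 23980.88 = 822.56
nΣx² − (Σx)² = 26646.04 − 25696.09 = 949.95; nΣy² − (Σy)² = 24106.88 − 22380.16 = 1726.72
r = 822.56 / √(949.95 × 1726.72) = 822.56 / 1280.7411 ≈ 0.642

0.642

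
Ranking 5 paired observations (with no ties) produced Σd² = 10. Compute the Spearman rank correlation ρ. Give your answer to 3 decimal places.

0.500

ρ = 1 − 6Σd² / [n(n²−1)] = 1 − 6×10 / (5×24)
  = 1 − 60/120 = 1 − 0.5000 ≈ 0.500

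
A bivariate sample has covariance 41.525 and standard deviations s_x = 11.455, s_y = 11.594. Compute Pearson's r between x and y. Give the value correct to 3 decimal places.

r = Cov(x,y) / (s_x · s_y) = 41.525 / (11.455 × 11.594)
  = 41.525 / 132.8093 ≈ 0.313

0.313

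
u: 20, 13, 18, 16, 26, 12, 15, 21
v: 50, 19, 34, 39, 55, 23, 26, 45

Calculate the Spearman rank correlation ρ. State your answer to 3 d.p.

Rank u: 6, 2, 5, 4, 8, 1, 3, 7
Rank v: 7, 1, 4, 5, 8, 2, 3, 6
d = rank(u) − rank(v): -1, 1, 1, -1, 0, -1, 0, 1; Σd² = 6
ρ = 1 − 6Σd² / [n(n²−1)] = 1 − 6×6 / (8×63) = 1 − 36/504 ≈ 0.929

0.929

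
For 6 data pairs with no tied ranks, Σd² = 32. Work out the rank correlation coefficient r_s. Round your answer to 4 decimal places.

ρ = 1 − 6Σd² / [n(n²−1)] = 1 − 6×32 / (6×35)
  = 1 − 192/210 = 1 − 0.91429 ≈ 0.0857

0.0857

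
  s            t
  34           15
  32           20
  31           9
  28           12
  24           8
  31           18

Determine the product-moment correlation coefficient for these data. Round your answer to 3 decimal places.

0.645

n = 6, Σs = 180, Σt = 82, Σs² = 5462, Σt² = 1238, Σst = 2515
nΣst − ΣsΣt = 15090 − 14760 = 330
nΣs² − (Σs)² = 32772 − 32400 = 372; nΣt² − (Σt)² = 7428 − 6724 = 704
r = 330 / √(372 × 704) = 330 / 511.7499 ≈ 0.645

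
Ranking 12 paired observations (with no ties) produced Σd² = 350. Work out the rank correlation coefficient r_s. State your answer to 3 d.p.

-0.224

ρ = 1 − 6Σd² / [n(n²−1)] = 1 − 6×350 / (12×143)
  = 1 − 2100/1716 = 1 − 1.2238 ≈ -0.224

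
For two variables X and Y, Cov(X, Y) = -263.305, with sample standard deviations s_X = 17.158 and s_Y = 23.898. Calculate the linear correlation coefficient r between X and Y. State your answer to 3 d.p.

-0.642

r = Cov(X,Y) / (s_X · s_Y) = -263.305 / (17.158 × 23.898)
  = -263.305 / 410.0419 ≈ -0.642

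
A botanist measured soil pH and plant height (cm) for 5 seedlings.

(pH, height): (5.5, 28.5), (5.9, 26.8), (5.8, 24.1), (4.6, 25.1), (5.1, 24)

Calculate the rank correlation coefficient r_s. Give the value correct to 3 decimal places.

Rank pH: 3, 5, 4, 1, 2
Rank height: 5, 4, 2, 3, 1
d = rank(pH) − rank(height): -2, 1, 2, -2, 1; Σd² = 14
ρ = 1 − 6Σd² / [n(n²−1)] = 1 − 6×14 / (5×24) = 1 − 84/120 ≈ 0.300

0.300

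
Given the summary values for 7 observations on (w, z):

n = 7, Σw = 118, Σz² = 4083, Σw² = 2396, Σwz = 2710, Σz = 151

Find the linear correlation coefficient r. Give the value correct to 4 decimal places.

r = (nΣwz − ΣwΣz) / √[(nΣw² − (Σw)²)(nΣz² − (Σz)²)]
Numerator: 7×2710 − 118×151 = 1152
Denominator: √[(16772 − 13924)(28581 − 22801)] = √[2848 × 5780] = 4057.2700
r = 1152 / 4057.2700 ≈ 0.2839

0.2839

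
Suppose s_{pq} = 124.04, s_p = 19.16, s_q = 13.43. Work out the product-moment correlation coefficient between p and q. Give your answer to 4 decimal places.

0.4820

r = Cov(p,q) / (s_p · s_q) = 124.04 / (19.16 × 13.43)
  = 124.04 / 257.3188 ≈ 0.4820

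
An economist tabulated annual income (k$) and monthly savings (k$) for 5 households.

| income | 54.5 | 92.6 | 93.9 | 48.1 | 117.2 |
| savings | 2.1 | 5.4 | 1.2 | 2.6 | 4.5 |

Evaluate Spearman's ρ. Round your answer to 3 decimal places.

0.100

Rank income: 2, 3, 4, 1, 5
Rank savings: 2, 5, 1, 3, 4
d = rank(income) − rank(savings): 0, -2, 3, -2, 1; Σd² = 18
ρ = 1 − 6Σd² / [n(n²−1)] = 1 − 6×18 / (5×24) = 1 − 108/120 ≈ 0.100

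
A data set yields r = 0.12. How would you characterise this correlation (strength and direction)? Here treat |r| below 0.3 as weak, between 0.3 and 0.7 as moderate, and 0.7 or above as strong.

r = 0.12 > 0 so the relationship is positive.
|r| = 0.12, which falls in the weak range.

weak positive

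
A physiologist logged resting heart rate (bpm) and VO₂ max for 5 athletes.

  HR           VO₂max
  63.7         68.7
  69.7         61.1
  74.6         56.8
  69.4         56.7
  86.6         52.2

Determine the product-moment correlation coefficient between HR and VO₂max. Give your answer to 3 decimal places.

n = 5, Σx = 364, Σy = 295.5, Σx² = 26796.86, Σy² = 17618.87, Σxy = 21327.64
nΣxy − ΣxΣy = 106638.2 − 107562 = -923.8
nΣx² − (Σx)² = 133984.3 − 132496 = 1488.3; nΣy² − (Σy)² = 88094.35 − 87320.25 = 774.1
r = -923.8 / √(1488.3 × 774.1) = -923.8 / 1073.3560 ≈ -0.861

-0.861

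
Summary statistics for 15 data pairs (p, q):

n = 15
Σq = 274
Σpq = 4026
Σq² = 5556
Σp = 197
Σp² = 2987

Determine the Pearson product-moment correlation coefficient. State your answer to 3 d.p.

0.911

r = (nΣpq − ΣpΣq) / √[(nΣp² − (Σp)²)(nΣq² − (Σq)²)]
Numerator: 15×4026 − 197×274 = 6412
Denominator: √[(44805 − 38809)(83340 − 75076)] = √[5996 × 8264] = 7039.2431
r = 6412 / 7039.2431 ≈ 0.911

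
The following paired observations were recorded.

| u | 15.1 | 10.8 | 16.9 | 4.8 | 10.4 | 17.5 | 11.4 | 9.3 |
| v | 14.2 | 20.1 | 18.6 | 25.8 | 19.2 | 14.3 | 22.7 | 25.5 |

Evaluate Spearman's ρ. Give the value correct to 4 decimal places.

Rank u: 6, 4, 7, 1, 3, 8, 5, 2
Rank v: 1, 5, 3, 8, 4, 2, 6, 7
d = rank(u) − rank(v): 5, -1, 4, -7, -1, 6, -1, -5; Σd² = 154
ρ = 1 − 6Σd² / [n(n²−1)] = 1 − 6×154 / (8×63) = 1 − 924/504 ≈ -0.8333

-0.8333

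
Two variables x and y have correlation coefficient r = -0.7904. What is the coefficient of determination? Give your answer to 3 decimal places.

0.625

r² = (-0.7904)² = 0.625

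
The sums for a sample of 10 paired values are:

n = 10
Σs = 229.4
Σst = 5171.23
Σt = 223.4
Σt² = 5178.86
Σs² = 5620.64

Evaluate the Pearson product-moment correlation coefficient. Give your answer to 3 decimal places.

r = (nΣst − ΣsΣt) / √[(nΣs² − (Σs)²)(nΣt² − (Σt)²)]
Numerator: 10×5171.23 − 229.4×223.4 = 464.34
Denominator: √[(56206.4 − 52624.36)(51788.6 − 49907.56)] = √[3582.04 × 1881.04] = 2595.7582
r = 464.34 / 2595.7582 ≈ 0.179

0.179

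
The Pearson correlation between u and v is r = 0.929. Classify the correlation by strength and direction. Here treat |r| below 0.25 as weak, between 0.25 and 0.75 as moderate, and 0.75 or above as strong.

strong positive

r = 0.929 > 0 so the relationship is positive.
|r| = 0.929, which falls in the strong range.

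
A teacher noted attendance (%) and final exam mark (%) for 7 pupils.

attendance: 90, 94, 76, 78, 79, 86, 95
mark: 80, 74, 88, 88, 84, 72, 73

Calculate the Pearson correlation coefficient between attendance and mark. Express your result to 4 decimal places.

n = 7, Σx = 598, Σy = 559, Σx² = 51458, Σy² = 44933, Σxy = 47471
nΣxy − ΣxΣy = 332297 − 334282 = -1985
nΣx² − (Σx)² = 360206 − 357604 = 2602; nΣy² − (Σy)² = 314531 − 312481 = 2050
r = -1985 / √(2602 × 2050) = -1985 / 2309.5671 ≈ -0.8595

-0.8595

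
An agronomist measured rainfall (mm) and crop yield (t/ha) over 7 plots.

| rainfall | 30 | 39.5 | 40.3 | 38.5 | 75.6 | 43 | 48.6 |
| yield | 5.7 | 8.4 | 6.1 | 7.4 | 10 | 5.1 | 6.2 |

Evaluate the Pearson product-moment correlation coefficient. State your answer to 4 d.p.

n = 7, Σx = 315.5, Σy = 48.9, Σx² = 15492.91, Σy² = 359.47, Σxy = 2310.15
nΣxy − ΣxΣy = 16171.05 − 15427.95 = 743.1
nΣx² − (Σx)² = 108450.37 − 99540.25 = 8910.12; nΣy² − (Σy)² = 2516.29 − 2391.21 = 125.08
r = 743.1 / √(8910.12 × 125.08) = 743.1 / 1055.6883 ≈ 0.7039

0.7039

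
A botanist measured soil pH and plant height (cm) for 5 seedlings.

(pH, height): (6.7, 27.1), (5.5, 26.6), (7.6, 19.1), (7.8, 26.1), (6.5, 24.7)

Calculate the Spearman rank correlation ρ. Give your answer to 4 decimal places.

Rank pH: 3, 1, 4, 5, 2
Rank height: 5, 4, 1, 3, 2
d = rank(pH) − rank(height): -2, -3, 3, 2, 0; Σd² = 26
ρ = 1 − 6Σd² / [n(n²−1)] = 1 − 6×26 / (5×24) = 1 − 156/120 ≈ -0.3000

-0.3000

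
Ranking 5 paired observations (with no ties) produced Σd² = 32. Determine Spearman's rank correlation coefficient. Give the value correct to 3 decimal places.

ρ = 1 − 6Σd² / [n(n²−1)] = 1 − 6×32 / (5×24)
  = 1 − 192/120 = 1 − 1.6000 ≈ -0.600

-0.600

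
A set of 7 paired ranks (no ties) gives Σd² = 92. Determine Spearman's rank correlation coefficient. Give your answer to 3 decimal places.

-0.643

ρ = 1 − 6Σd² / [n(n²−1)] = 1 − 6×92 / (7×48)
  = 1 − 552/336 = 1 − 1.6429 ≈ -0.643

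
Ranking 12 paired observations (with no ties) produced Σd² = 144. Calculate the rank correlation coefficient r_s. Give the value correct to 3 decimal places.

ρ = 1 − 6Σd² / [n(n²−1)] = 1 − 6×144 / (12×143)
  = 1 − 864/1716 = 1 − 0.5035 ≈ 0.497

0.497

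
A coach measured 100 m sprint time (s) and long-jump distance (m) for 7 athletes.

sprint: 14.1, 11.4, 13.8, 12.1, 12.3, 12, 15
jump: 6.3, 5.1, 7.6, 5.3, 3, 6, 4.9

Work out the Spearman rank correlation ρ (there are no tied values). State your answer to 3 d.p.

Rank sprint: 6, 1, 5, 3, 4, 2, 7
Rank jump: 6, 3, 7, 4, 1, 5, 2
d = rank(sprint) − rank(jump): 0, -2, -2, -1, 3, -3, 5; Σd² = 52
ρ = 1 − 6Σd² / [n(n²−1)] = 1 − 6×52 / (7×48) = 1 − 312/336 ≈ 0.071

0.071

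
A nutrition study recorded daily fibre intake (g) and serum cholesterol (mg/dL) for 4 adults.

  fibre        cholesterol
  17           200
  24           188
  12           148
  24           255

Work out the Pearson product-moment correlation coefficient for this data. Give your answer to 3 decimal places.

0.750

n = 4, Σx = 77, Σy = 791, Σx² = 1585, Σy² = 162273, Σxy = 15808
nΣxy − ΣxΣy = 63232 − 60907 = 2325
nΣx² − (Σx)² = 6340 − 5929 = 411; nΣy² − (Σy)² = 649092 − 625681 = 23411
r = 2325 / √(411 × 23411) = 2325 / 3101.9221 ≈ 0.750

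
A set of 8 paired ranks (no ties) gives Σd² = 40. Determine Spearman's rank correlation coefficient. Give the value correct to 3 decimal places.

ρ = 1 − 6Σd² / [n(n²−1)] = 1 − 6×40 / (8×63)
  = 1 − 240/504 = 1 − 0.4762 ≈ 0.524

0.524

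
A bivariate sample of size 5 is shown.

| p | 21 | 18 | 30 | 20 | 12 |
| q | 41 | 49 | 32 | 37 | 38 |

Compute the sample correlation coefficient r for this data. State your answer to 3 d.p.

n = 5, Σp = 101, Σq = 197, Σp² = 2209, Σq² = 7919, Σpq = 3899
nΣpq − ΣpΣq = 19495 − 19897 = -402
nΣp² − (Σp)² = 11045 − 10201 = 844; nΣq² − (Σq)² = 39595 − 38809 = 786
r = -402 / √(844 × 786) = -402 / 814.4839 ≈ -0.494

-0.494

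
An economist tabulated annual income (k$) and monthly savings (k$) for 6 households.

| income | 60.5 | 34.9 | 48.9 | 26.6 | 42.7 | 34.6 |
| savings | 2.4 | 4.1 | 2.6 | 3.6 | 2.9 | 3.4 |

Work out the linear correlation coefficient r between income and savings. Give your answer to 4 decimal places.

-0.8519

n = 6, Σx = 248.2, Σy = 19, Σx² = 10997.48, Σy² = 62.26, Σxy = 752.66
nΣxy − ΣxΣy = 4515.96 − 4715.8 = -199.84
nΣx² − (Σx)² = 65984.88 − 61603.24 = 4381.64; nΣy² − (Σy)² = 373.56 − 361 = 12.56
r = -199.84 / √(4381.64 × 12.56) = -199.84 / 234.5920 ≈ -0.8519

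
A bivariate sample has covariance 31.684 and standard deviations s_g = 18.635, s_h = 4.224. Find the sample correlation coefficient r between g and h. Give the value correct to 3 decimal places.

0.403

r = Cov(g,h) / (s_g · s_h) = 31.684 / (18.635 × 4.224)
  = 31.684 / 78.7142 ≈ 0.403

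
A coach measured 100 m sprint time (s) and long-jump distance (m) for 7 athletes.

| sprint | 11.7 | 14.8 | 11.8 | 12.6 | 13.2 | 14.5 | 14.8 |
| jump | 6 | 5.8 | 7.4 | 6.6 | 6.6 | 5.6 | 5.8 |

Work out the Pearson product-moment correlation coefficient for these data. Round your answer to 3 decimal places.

-0.711

n = 7, Σx = 93.4, Σy = 43.8, Σx² = 1257.46, Σy² = 276.52, Σxy = 580.68
nΣxy − ΣxΣy = 4064.76 − 4090.92 = -26.16
nΣx² − (Σx)² = 8802.22 − 8723.56 = 78.66; nΣy² − (Σy)² = 1935.64 − 1918.44 = 17.2
r = -26.16 / √(78.66 × 17.2) = -26.16 / 36.7825 ≈ -0.711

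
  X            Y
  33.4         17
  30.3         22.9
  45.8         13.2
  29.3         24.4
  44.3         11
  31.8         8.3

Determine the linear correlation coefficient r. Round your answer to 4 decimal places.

n = 6, ΣX = 214.9, ΣY = 96.8, ΣX² = 7963.51, ΣY² = 1772.9, ΣXY = 3332.39
nΣXY − ΣXΣY = 19994.34 − 20802.32 = -807.98
nΣX² − (ΣX)² = 47781.06 − 46182.01 = 1599.05; nΣY² − (ΣY)² = 10637.4 − 9370.24 = 1267.16
r = -807.98 / √(1599.05 × 1267.16) = -807.98 / 1423.4649 ≈ -0.5676

-0.5676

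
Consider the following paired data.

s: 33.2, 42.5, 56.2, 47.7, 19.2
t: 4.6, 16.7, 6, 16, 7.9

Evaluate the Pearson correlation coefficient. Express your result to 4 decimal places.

0.2433

n = 5, Σs = 198.8, Σt = 51.2, Σs² = 8710.86, Σt² = 654.46, Σst = 2114.55
nΣst − ΣsΣt = 10572.75 − 10178.56 = 394.19
nΣs² − (Σs)² = 43554.3 − 39521.44 = 4032.86; nΣt² − (Σt)² = 3272.3 − 2621.44 = 650.86
r = 394.19 / √(4032.86 × 650.86) = 394.19 / 1620.1319 ≈ 0.2433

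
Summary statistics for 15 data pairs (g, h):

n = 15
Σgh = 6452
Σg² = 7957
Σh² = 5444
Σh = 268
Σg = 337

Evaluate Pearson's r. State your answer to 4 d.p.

0.8568

r = (nΣgh − ΣgΣh) / √[(nΣg² − (Σg)²)(nΣh² − (Σh)²)]
Numerator: 15×6452 − 337×268 = 6464
Denominator: √[(119355 − 113569)(81660 − 71824)] = √[5786 × 9836] = 7543.9443
r = 6464 / 7543.9443 ≈ 0.8568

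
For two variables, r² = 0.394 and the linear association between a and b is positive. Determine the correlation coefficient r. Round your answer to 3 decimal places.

0.628

|r| = √0.394 = 0.628
The association is positive, so r = 0.628.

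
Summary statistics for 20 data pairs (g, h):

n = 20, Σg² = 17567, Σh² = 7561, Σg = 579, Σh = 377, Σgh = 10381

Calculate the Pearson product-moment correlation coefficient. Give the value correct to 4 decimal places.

r = (nΣgh − ΣgΣh) / √[(nΣg² − (Σg)²)(nΣh² − (Σh)²)]
Numerator: 20×10381 − 579×377 = -10663
Denominator: √[(351340 − 335241)(151220 − 142129)] = √[16099 × 9091] = 12097.7688
r = -10663 / 12097.7688 ≈ -0.8814

-0.8814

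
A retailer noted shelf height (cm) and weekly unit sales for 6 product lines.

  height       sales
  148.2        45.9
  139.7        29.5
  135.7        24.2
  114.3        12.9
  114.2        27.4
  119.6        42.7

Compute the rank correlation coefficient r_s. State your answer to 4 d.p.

0.6000

Rank height: 6, 5, 4, 2, 1, 3
Rank sales: 6, 4, 2, 1, 3, 5
d = rank(height) − rank(sales): 0, 1, 2, 1, -2, -2; Σd² = 14
ρ = 1 − 6Σd² / [n(n²−1)] = 1 − 6×14 / (6×35) = 1 − 84/210 ≈ 0.6000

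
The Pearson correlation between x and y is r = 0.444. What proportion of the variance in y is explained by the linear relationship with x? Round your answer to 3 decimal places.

r² = (0.444)² = 0.197

0.197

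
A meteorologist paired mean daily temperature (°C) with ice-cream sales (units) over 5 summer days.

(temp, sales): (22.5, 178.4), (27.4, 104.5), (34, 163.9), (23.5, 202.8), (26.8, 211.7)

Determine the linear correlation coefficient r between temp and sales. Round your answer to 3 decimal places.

n = 5, Σx = 134.2, Σy = 861.3, Σx² = 3683.5, Σy² = 155554.75, Σxy = 22889.26
nΣxy − ΣxΣy = 114446.3 − 115586.46 = -1140.16
nΣx² − (Σx)² = 18417.5 − 18009.64 = 407.86; nΣy² − (Σy)² = 777773.75 − 741837.69 = 35936.06
r = -1140.16 / √(407.86 × 35936.06) = -1140.16 / 3828.4307 ≈ -0.298

-0.298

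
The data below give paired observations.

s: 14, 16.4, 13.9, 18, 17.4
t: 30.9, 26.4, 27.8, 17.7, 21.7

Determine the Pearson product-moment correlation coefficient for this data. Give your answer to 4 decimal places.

-0.9156

n = 5, Σs = 79.7, Σt = 124.5, Σs² = 1284.93, Σt² = 3208.79, Σst = 1948.16
nΣst − ΣsΣt = 9740.8 − 9922.65 = -181.85
nΣs² − (Σs)² = 6424.65 − 6352.09 = 72.56; nΣt² − (Σt)² = 16043.95 − 15500.25 = 543.7
r = -181.85 / √(72.56 × 543.7) = -181.85 / 198.6224 ≈ -0.9156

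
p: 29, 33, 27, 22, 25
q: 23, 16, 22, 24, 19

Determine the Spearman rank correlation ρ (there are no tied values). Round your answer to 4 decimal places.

-0.6000

Rank p: 4, 5, 3, 1, 2
Rank q: 4, 1, 3, 5, 2
d = rank(p) − rank(q): 0, 4, 0, -4, 0; Σd² = 32
ρ = 1 − 6Σd² / [n(n²−1)] = 1 − 6×32 / (5×24) = 1 − 192/120 ≈ -0.6000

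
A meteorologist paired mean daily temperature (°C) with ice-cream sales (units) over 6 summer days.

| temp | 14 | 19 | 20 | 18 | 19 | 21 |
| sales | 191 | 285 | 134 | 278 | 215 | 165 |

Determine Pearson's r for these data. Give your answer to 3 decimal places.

n = 6, Σx = 111, Σy = 1268, Σx² = 2083, Σy² = 286396, Σxy = 23323
nΣxy − ΣxΣy = 139938 − 140748 = -810
nΣx² − (Σx)² = 12498 − 12321 = 177; nΣy² − (Σy)² = 1718376 − 1607824 = 110552
r = -810 / √(177 × 110552) = -810 / 4423.5398 ≈ -0.183

-0.183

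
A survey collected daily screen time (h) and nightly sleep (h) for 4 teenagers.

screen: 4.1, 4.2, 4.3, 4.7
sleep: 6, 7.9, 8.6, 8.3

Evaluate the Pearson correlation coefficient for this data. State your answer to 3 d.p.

0.607

n = 4, Σx = 17.3, Σy = 30.8, Σx² = 75.03, Σy² = 241.26, Σxy = 133.77
nΣxy − ΣxΣy = 535.08 − 532.84 = 2.24
nΣx² − (Σx)² = 300.12 − 299.29 = 0.83; nΣy² − (Σy)² = 965.04 − 948.64 = 16.4
r = 2.24 / √(0.83 × 16.4) = 2.24 / 3.6894 ≈ 0.607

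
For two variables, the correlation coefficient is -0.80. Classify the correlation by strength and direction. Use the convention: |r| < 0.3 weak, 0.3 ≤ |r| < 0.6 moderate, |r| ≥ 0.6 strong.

strong negative

r = -0.80 < 0 so the relationship is negative.
|r| = 0.80, which falls in the strong range.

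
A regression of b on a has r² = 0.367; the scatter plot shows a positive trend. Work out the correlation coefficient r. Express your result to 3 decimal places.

0.606

|r| = √0.367 = 0.606
The association is positive, so r = 0.606.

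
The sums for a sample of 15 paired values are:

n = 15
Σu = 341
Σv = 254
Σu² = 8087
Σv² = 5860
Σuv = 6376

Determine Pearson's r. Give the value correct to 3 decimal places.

r = (nΣuv − ΣuΣv) / √[(nΣu² − (Σu)²)(nΣv² − (Σv)²)]
Numerator: 15×6376 − 341×254 = 9026
Denominator: √[(121305 − 116281)(87900 − 64516)] = √[5024 × 23384] = 10838.8752
r = 9026 / 10838.8752 ≈ 0.833

0.833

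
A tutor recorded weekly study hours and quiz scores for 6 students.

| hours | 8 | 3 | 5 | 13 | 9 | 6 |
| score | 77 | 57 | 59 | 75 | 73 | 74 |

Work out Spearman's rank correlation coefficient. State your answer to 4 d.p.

0.7143

Rank hours: 4, 1, 2, 6, 5, 3
Rank score: 6, 1, 2, 5, 3, 4
d = rank(hours) − rank(score): -2, 0, 0, 1, 2, -1; Σd² = 10
ρ = 1 − 6Σd² / [n(n²−1)] = 1 − 6×10 / (6×35) = 1 − 60/210 ≈ 0.7143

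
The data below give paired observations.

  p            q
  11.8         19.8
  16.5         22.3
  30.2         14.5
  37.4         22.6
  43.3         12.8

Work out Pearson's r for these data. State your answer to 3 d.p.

n = 5, Σp = 139.2, Σq = 92, Σp² = 4597.18, Σq² = 1774.18, Σpq = 2438.97
nΣpq − ΣpΣq = 12194.85 − 12806.4 = -611.55
nΣp² − (Σp)² = 22985.9 − 19376.64 = 3609.26; nΣq² − (Σq)² = 8870.9 − 8464 = 406.9
r = -611.55 / √(3609.26 × 406.9) = -611.55 / 1211.8613 ≈ -0.505

-0.505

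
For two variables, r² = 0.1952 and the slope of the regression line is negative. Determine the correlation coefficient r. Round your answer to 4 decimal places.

|r| = √0.1952 = 0.4418
The association is negative, so r = −0.4418.

-0.4418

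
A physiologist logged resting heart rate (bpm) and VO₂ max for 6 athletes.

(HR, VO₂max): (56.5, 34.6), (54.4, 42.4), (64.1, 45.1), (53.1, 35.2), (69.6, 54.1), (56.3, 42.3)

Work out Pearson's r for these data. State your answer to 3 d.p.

0.866

n = 6, Σx = 354, Σy = 253.7, Σx² = 21093.88, Σy² = 10984.07, Σxy = 15168.34
nΣxy − ΣxΣy = 91010.04 − 89809.8 = 1200.24
nΣx² − (Σx)² = 126563.28 − 125316 = 1247.28; nΣy² − (Σy)² = 65904.42 − 64363.69 = 1540.73
r = 1200.24 / √(1247.28 × 1540.73) = 1200.24 / 1386.2618 ≈ 0.866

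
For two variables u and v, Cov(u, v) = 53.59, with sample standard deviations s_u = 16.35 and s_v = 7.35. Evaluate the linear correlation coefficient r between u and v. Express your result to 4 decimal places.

0.4459

r = Cov(u,v) / (s_u · s_v) = 53.59 / (16.35 × 7.35)
  = 53.59 / 120.1725 ≈ 0.4459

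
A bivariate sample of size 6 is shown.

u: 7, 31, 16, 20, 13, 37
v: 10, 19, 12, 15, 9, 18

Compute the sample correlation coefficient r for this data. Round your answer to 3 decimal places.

n = 6, Σu = 124, Σv = 83, Σu² = 3204, Σv² = 1235, Σuv = 1934
nΣuv − ΣuΣv = 11604 − 10292 = 1312
nΣu² − (Σu)² = 19224 − 15376 = 3848; nΣv² − (Σv)² = 7410 − 6889 = 521
r = 1312 / √(3848 × 521) = 1312 / 1415.9124 ≈ 0.927

0.927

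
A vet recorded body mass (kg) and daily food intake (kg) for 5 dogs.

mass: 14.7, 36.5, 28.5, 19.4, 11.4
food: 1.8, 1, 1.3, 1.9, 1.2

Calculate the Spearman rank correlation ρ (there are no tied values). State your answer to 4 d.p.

-0.3000

Rank mass: 2, 5, 4, 3, 1
Rank food: 4, 1, 3, 5, 2
d = rank(mass) − rank(food): -2, 4, 1, -2, -1; Σd² = 26
ρ = 1 − 6Σd² / [n(n²−1)] = 1 − 6×26 / (5×24) = 1 − 156/120 ≈ -0.3000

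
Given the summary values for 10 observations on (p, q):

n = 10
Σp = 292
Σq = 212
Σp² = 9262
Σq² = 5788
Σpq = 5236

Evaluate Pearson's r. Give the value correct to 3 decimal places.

r = (nΣpq − ΣpΣq) / √[(nΣp² − (Σp)²)(nΣq² − (Σq)²)]
Numerator: 10×5236 − 292×212 = -9544
Denominator: √[(92620 − 85264)(57880 − 44944)] = √[7356 × 12936] = 9754.8560
r = -9544 / 9754.8560 ≈ -0.978

-0.978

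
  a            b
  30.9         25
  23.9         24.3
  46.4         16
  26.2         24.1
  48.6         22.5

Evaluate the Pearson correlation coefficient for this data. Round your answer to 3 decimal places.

n = 5, Σa = 176, Σb = 111.9, Σa² = 6727.38, Σb² = 2558.55, Σab = 3820.59
nΣab − ΣaΣb = 19102.95 − 19694.4 = -591.45
nΣa² − (Σa)² = 33636.9 − 30976 = 2660.9; nΣb² − (Σb)² = 12792.75 − 12521.61 = 271.14
r = -591.45 / √(2660.9 × 271.14) = -591.45 / 849.3977 ≈ -0.696

-0.696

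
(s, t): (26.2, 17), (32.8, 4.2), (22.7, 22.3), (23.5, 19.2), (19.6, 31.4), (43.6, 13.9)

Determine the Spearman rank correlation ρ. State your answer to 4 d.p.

-0.9429

Rank s: 4, 5, 2, 3, 1, 6
Rank t: 3, 1, 5, 4, 6, 2
d = rank(s) − rank(t): 1, 4, -3, -1, -5, 4; Σd² = 68
ρ = 1 − 6Σd² / [n(n²−1)] = 1 − 6×68 / (6×35) = 1 − 408/210 ≈ -0.9429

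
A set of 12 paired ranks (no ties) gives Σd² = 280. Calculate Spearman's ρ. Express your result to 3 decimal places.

ρ = 1 − 6Σd² / [n(n²−1)] = 1 − 6×280 / (12×143)
  = 1 − 1680/1716 = 1 − 0.9790 ≈ 0.021

0.021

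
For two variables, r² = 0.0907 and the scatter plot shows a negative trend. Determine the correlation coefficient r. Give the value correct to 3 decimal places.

-0.301

|r| = √0.0907 = 0.301
The association is negative, so r = −0.301.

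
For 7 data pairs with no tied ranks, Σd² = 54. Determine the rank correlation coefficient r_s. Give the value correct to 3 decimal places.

ρ = 1 − 6Σd² / [n(n²−1)] = 1 − 6×54 / (7×48)
  = 1 − 324/336 = 1 − 0.9643 ≈ 0.036

0.036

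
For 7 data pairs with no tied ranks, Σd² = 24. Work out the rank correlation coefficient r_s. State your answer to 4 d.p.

0.5714

ρ = 1 − 6Σd² / [n(n²−1)] = 1 − 6×24 / (7×48)
  = 1 − 144/336 = 1 − 0.42857 ≈ 0.5714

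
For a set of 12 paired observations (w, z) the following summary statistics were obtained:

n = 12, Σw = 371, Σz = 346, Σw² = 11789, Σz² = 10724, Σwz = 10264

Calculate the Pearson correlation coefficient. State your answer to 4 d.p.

r = (nΣwz − ΣwΣz) / √[(nΣw² − (Σw)²)(nΣz² − (Σz)²)]
Numerator: 12×10264 − 371×346 = -5198
Denominator: √[(141468 − 137641)(128688 − 119716)] = √[3827 × 8972] = 5859.6795
r = -5198 / 5859.6795 ≈ -0.8871

-0.8871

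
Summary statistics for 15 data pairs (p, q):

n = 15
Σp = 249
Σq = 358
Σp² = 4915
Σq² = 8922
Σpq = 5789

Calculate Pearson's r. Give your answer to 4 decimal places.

r = (nΣpq − ΣpΣq) / √[(nΣp² − (Σp)²)(nΣq² − (Σq)²)]
Numerator: 15×5789 − 249×358 = -2307
Denominator: √[(73725 − 62001)(133830 − 128164)] = √[11724 × 5666] = 8150.3487
r = -2307 / 8150.3487 ≈ -0.2831

-0.2831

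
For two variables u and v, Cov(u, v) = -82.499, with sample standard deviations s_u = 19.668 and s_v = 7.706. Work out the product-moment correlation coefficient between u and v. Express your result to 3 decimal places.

r = Cov(u,v) / (s_u · s_v) = -82.499 / (19.668 × 7.706)
  = -82.499 / 151.5616 ≈ -0.544

-0.544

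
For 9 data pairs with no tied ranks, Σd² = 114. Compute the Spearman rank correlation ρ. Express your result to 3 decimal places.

ρ = 1 − 6Σd² / [n(n²−1)] = 1 − 6×114 / (9×80)
  = 1 − 684/720 = 1 − 0.9500 ≈ 0.050

0.050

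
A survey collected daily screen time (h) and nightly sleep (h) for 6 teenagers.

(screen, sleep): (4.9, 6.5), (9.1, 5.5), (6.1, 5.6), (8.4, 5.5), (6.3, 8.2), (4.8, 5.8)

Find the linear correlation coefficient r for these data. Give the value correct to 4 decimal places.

-0.3282

n = 6, Σx = 39.6, Σy = 37.1, Σx² = 277.32, Σy² = 234.99, Σxy = 241.76
nΣxy − ΣxΣy = 1450.56 − 1469.16 = -18.6
nΣx² − (Σx)² = 1663.92 − 1568.16 = 95.76; nΣy² − (Σy)² = 1409.94 − 1376.41 = 33.53
r = -18.6 / √(95.76 × 33.53) = -18.6 / 56.6642 ≈ -0.3282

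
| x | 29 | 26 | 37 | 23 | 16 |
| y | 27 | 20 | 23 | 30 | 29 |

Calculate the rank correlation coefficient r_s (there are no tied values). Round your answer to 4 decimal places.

-0.6000

Rank x: 4, 3, 5, 2, 1
Rank y: 3, 1, 2, 5, 4
d = rank(x) − rank(y): 1, 2, 3, -3, -3; Σd² = 32
ρ = 1 − 6Σd² / [n(n²−1)] = 1 − 6×32 / (5×24) = 1 − 192/120 ≈ -0.6000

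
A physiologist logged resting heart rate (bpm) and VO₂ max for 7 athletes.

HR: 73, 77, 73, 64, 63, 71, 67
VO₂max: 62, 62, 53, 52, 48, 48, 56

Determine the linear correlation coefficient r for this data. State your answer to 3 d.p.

0.655

n = 7, Σx = 488, Σy = 381, Σx² = 34182, Σy² = 20945, Σxy = 26681
nΣxy − ΣxΣy = 186767 − 185928 = 839
nΣx² − (Σx)² = 239274 − 238144 = 1130; nΣy² − (Σy)² = 146615 − 145161 = 1454
r = 839 / √(1130 × 1454) = 839 / 1281.8034 ≈ 0.655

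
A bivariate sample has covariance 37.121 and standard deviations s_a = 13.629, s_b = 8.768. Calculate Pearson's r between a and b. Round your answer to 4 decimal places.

r = Cov(a,b) / (s_a · s_b) = 37.121 / (13.629 × 8.768)
  = 37.121 / 119.4991 ≈ 0.3106

0.3106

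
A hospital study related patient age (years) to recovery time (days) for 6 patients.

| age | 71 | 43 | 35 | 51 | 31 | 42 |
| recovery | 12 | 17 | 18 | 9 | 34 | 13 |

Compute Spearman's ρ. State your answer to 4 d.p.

Rank age: 6, 4, 2, 5, 1, 3
Rank recovery: 2, 4, 5, 1, 6, 3
d = rank(age) − rank(recovery): 4, 0, -3, 4, -5, 0; Σd² = 66
ρ = 1 − 6Σd² / [n(n²−1)] = 1 − 6×66 / (6×35) = 1 − 396/210 ≈ -0.8857

-0.8857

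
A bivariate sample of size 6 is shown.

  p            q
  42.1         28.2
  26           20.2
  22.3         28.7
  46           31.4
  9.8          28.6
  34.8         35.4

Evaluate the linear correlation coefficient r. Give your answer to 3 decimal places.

0.313

n = 6, Σp = 181, Σq = 172.5, Σp² = 6368.78, Σq² = 5084.05, Σpq = 5309.03
nΣpq − ΣpΣq = 31854.18 − 31222.5 = 631.68
nΣp² − (Σp)² = 38212.68 − 32761 = 5451.68; nΣq² − (Σq)² = 30504.3 − 29756.25 = 748.05
r = 631.68 / √(5451.68 × 748.05) = 631.68 / 2019.4378 ≈ 0.313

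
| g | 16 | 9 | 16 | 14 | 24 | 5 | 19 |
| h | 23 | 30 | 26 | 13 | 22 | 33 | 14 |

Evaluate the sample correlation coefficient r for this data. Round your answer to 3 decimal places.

-0.615

n = 7, Σg = 103, Σh = 161, Σg² = 1751, Σh² = 4043, Σgh = 2195
nΣgh − ΣgΣh = 15365 − 16583 = -1218
nΣg² − (Σg)² = 12257 − 10609 = 1648; nΣh² − (Σh)² = 28301 − 25921 = 2380
r = -1218 / √(1648 × 2380) = -1218 / 1980.4646 ≈ -0.615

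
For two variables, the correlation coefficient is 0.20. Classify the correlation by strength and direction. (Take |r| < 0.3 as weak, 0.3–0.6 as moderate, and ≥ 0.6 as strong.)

r = 0.20 > 0 so the relationship is positive.
|r| = 0.20, which falls in the weak range.

weak positive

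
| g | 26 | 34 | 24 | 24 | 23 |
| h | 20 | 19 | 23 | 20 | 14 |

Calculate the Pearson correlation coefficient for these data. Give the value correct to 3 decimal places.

n = 5, Σg = 131, Σh = 96, Σg² = 3513, Σh² = 1886, Σgh = 2520
nΣgh − ΣgΣh = 12600 − 12576 = 24
nΣg² − (Σg)² = 17565 − 17161 = 404; nΣh² − (Σh)² = 9430 − 9216 = 214
r = 24 / √(404 × 214) = 24 / 294.0340 ≈ 0.082

0.082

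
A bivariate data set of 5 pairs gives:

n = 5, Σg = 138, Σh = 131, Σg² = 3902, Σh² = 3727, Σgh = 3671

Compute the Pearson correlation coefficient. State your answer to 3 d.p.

0.334

r = (nΣgh − ΣgΣh) / √[(nΣg² − (Σg)²)(nΣh² − (Σh)²)]
Numerator: 5×3671 − 138×131 = 277
Denominator: √[(19510 − 19044)(18635 − 17161)] = √[466 × 1474] = 828.7847
r = 277 / 828.7847 ≈ 0.334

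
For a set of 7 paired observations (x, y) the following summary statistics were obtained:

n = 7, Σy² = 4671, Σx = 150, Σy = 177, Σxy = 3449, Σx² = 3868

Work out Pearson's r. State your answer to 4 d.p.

-0.9620

r = (nΣxy − ΣxΣy) / √[(nΣx² − (Σx)²)(nΣy² − (Σy)²)]
Numerator: 7×3449 − 150×177 = -2407
Denominator: √[(27076 − 22500)(32697 − 31329)] = √[4576 × 1368] = 2501.9928
r = -2407 / 2501.9928 ≈ -0.9620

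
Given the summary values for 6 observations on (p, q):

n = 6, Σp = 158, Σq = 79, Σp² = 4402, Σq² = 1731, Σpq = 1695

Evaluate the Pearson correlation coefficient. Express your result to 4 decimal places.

-0.9437

r = (nΣpq − ΣpΣq) / √[(nΣp² − (Σp)²)(nΣq² − (Σq)²)]
Numerator: 6×1695 − 158×79 = -2312
Denominator: √[(26412 − 24964)(10386 − 6241)] = √[1448 × 4145] = 2449.8898
r = -2312 / 2449.8898 ≈ -0.9437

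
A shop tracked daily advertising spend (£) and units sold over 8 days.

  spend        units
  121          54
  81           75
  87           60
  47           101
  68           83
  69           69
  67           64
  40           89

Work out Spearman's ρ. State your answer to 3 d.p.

-0.810

Rank spend: 8, 6, 7, 2, 4, 5, 3, 1
Rank units: 1, 5, 2, 8, 6, 4, 3, 7
d = rank(spend) − rank(units): 7, 1, 5, -6, -2, 1, 0, -6; Σd² = 152
ρ = 1 − 6Σd² / [n(n²−1)] = 1 − 6×152 / (8×63) = 1 − 912/504 ≈ -0.810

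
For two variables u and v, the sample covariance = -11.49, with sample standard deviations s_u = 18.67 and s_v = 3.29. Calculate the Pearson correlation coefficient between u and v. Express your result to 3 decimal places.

r = Cov(u,v) / (s_u · s_v) = -11.49 / (18.67 × 3.29)
  = -11.49 / 61.4243 ≈ -0.187

-0.187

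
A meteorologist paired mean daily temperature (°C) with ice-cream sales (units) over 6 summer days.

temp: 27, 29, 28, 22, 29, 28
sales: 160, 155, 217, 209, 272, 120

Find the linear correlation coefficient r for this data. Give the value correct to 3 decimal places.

n = 6, Σx = 163, Σy = 1133, Σx² = 4463, Σy² = 228779, Σxy = 30737
nΣxy − ΣxΣy = 184422 − 184679 = -257
nΣx² − (Σx)² = 26778 − 26569 = 209; nΣy² − (Σy)² = 1372674 − 1283689 = 88985
r = -257 / √(209 × 88985) = -257 / 4312.5242 ≈ -0.060

-0.060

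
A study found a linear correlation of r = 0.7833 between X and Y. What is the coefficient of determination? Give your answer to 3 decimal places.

0.614

r² = (0.7833)² = 0.614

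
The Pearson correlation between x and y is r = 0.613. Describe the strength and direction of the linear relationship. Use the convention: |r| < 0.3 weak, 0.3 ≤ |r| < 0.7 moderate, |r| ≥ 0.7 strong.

moderate positive

r = 0.613 > 0 so the relationship is positive.
|r| = 0.613, which falls in the moderate range.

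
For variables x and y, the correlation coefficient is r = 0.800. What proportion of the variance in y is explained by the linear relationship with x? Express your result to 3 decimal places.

r² = (0.800)² = 0.640

0.640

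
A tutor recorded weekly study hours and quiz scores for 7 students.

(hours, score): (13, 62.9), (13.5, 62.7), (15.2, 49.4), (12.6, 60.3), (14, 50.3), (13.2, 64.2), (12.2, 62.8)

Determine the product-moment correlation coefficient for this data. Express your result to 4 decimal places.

-0.8071

n = 7, Σx = 93.7, Σy = 412.6, Σx² = 1260.13, Σy² = 24559.72, Σxy = 5492.61
nΣxy − ΣxΣy = 38448.27 − 38660.62 = -212.35
nΣx² − (Σx)² = 8820.91 − 8779.69 = 41.22; nΣy² − (Σy)² = 171918.04 − 170238.76 = 1679.28
r = -212.35 / √(41.22 × 1679.28) = -212.35 / 263.0968 ≈ -0.8071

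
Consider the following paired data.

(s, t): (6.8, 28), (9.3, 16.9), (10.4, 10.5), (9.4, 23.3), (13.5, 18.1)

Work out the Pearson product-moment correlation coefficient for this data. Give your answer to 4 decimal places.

-0.5639

n = 5, Σs = 49.4, Σt = 96.8, Σs² = 511.5, Σt² = 2050.36, Σst = 920.14
nΣst − ΣsΣt = 4600.7 − 4781.92 = -181.22
nΣs² − (Σs)² = 2557.5 − 2440.36 = 117.14; nΣt² − (Σt)² = 10251.8 − 9370.24 = 881.56
r = -181.22 / √(117.14 × 881.56) = -181.22 / 321.3502 ≈ -0.5639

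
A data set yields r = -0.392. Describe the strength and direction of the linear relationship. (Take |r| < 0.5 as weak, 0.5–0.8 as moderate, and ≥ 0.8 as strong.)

r = -0.392 < 0 so the relationship is negative.
|r| = 0.392, which falls in the weak range.

weak negative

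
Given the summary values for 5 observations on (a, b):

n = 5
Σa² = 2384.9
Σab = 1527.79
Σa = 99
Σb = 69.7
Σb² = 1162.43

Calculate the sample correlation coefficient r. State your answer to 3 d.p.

r = (nΣab − ΣaΣb) / √[(nΣa² − (Σa)²)(nΣb² − (Σb)²)]
Numerator: 5×1527.79 − 99×69.7 = 738.65
Denominator: √[(11924.5 − 9801)(5812.15 − 4858.09)] = √[2123.5 × 954.06] = 1423.3574
r = 738.65 / 1423.3574 ≈ 0.519

0.519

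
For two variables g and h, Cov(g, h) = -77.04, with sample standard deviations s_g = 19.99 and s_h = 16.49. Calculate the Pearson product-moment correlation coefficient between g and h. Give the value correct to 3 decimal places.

-0.234

r = Cov(g,h) / (s_g · s_h) = -77.04 / (19.99 × 16.49)
  = -77.04 / 329.6351 ≈ -0.234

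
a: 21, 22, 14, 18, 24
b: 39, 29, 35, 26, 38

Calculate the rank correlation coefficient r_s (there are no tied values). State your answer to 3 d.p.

Rank a: 3, 4, 1, 2, 5
Rank b: 5, 2, 3, 1, 4
d = rank(a) − rank(b): -2, 2, -2, 1, 1; Σd² = 14
ρ = 1 − 6Σd² / [n(n²−1)] = 1 − 6×14 / (5×24) = 1 − 84/120 ≈ 0.300

0.300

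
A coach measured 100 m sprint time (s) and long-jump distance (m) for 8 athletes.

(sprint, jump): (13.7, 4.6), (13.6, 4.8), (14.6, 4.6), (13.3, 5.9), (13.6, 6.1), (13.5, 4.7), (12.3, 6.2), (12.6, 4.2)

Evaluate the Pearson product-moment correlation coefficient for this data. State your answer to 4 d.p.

n = 8, Σx = 107.2, Σy = 41.1, Σx² = 1439.96, Σy² = 215.55, Σxy = 549.52
nΣxy − ΣxΣy = 4396.16 − 4405.92 = -9.76
nΣx² − (Σx)² = 11519.68 − 11491.84 = 27.84; nΣy² − (Σy)² = 1724.4 − 1689.21 = 35.19
r = -9.76 / √(27.84 × 35.19) = -9.76 / 31.3000 ≈ -0.3118

-0.3118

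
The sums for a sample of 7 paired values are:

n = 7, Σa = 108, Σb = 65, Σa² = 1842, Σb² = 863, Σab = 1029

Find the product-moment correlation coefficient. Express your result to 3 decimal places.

r = (nΣab − ΣaΣb) / √[(nΣa² − (Σa)²)(nΣb² − (Σb)²)]
Numerator: 7×1029 − 108×65 = 183
Denominator: √[(12894 − 11664)(6041 − 4225)] = √[1230 × 1816] = 1494.5501
r = 183 / 1494.5501 ≈ 0.122

0.122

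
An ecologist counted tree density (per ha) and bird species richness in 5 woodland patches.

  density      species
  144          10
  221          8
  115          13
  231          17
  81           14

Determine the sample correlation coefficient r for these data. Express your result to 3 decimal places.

-0.062

n = 5, Σx = 792, Σy = 62, Σx² = 142724, Σy² = 818, Σxy = 9764
nΣxy − ΣxΣy = 48820 − 49104 = -284
nΣx² − (Σx)² = 713620 − 627264 = 86356; nΣy² − (Σy)² = 4090 − 3844 = 246
r = -284 / √(86356 × 246) = -284 / 4609.0754 ≈ -0.062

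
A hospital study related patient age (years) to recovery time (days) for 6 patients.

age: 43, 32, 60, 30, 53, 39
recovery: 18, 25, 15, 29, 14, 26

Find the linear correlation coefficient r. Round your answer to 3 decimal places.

n = 6, Σx = 257, Σy = 127, Σx² = 11703, Σy² = 2887, Σxy = 5100
nΣxy − ΣxΣy = 30600 − 32639 = -2039
nΣx² − (Σx)² = 70218 − 66049 = 4169; nΣy² − (Σy)² = 17322 − 16129 = 1193
r = -2039 / √(4169 × 1193) = -2039 / 2230.1608 ≈ -0.914

-0.914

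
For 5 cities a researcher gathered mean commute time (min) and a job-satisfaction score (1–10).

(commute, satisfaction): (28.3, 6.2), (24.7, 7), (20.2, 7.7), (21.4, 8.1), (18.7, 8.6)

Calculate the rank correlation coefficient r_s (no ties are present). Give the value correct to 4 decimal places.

Rank commute: 5, 4, 2, 3, 1
Rank satisfaction: 1, 2, 3, 4, 5
d = rank(commute) − rank(satisfaction): 4, 2, -1, -1, -4; Σd² = 38
ρ = 1 − 6Σd² / [n(n²−1)] = 1 − 6×38 / (5×24) = 1 − 228/120 ≈ -0.9000

-0.9000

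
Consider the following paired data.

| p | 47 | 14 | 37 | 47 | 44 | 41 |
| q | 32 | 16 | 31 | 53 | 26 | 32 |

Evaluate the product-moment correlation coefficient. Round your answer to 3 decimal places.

0.711

n = 6, Σp = 230, Σq = 190, Σp² = 9600, Σq² = 6750, Σpq = 7822
nΣpq − ΣpΣq = 46932 − 43700 = 3232
nΣp² − (Σp)² = 57600 − 52900 = 4700; nΣq² − (Σq)² = 40500 − 36100 = 4400
r = 3232 / √(4700 × 4400) = 3232 / 4547.5268 ≈ 0.711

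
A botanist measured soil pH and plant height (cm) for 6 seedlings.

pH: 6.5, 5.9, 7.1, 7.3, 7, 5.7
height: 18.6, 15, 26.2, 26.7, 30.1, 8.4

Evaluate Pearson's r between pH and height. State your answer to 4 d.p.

n = 6, Σx = 39.5, Σy = 125, Σx² = 262.25, Σy² = 2946.86, Σxy = 848.91
nΣxy − ΣxΣy = 5093.46 − 4937.5 = 155.96
nΣx² − (Σx)² = 1573.5 − 1560.25 = 13.25; nΣy² − (Σy)² = 17681.16 − 15625 = 2056.16
r = 155.96 / √(13.25 × 2056.16) = 155.96 / 165.0579 ≈ 0.9449

0.9449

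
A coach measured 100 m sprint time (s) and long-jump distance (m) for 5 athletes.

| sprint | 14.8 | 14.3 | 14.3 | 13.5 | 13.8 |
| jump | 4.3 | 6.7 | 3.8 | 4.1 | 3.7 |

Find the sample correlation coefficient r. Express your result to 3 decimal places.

0.255

n = 5, Σx = 70.7, Σy = 22.6, Σx² = 1000.71, Σy² = 108.32, Σxy = 320.2
nΣxy − ΣxΣy = 1601 − 1597.82 = 3.18
nΣx² − (Σx)² = 5003.55 − 4998.49 = 5.06; nΣy² − (Σy)² = 541.6 − 510.76 = 30.84
r = 3.18 / √(5.06 × 30.84) = 3.18 / 12.4920 ≈ 0.255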